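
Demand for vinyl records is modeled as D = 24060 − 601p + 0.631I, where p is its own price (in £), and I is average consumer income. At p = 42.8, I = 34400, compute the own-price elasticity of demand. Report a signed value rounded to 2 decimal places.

-1.28

At the given values, D = 24060 − 601(42.8) + 0.631(34400) = 20043.6.
∂D/∂p = −601.
E = (-601) × (42.8/20043.6) = -1.2833…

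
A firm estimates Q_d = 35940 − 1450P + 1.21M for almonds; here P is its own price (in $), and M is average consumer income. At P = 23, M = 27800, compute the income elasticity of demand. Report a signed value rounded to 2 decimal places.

At the given values, Q_d = 35940 − 1450(23) + 1.21(27800) = 36228.
∂Q_d/∂M = 1.21.
E = (1.21) × (27800/36228) = 0.9285…

0.93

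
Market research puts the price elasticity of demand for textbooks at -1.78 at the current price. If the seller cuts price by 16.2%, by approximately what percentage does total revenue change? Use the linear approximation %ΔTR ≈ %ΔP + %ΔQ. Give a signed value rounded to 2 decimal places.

+12.64%

%ΔQ ≈ Ed × %ΔP = (-1.78) × (-16.2%) = +28.8360%
%ΔTR ≈ %ΔP + %ΔQ = (-16.2%) + (+28.8360%) = +12.6360%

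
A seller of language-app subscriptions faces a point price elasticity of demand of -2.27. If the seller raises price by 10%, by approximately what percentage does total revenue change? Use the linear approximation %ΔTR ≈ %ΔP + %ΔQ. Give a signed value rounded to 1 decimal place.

-12.7%

%ΔQ ≈ Ed × %ΔP = (-2.27) × (+10%) = -22.7000%
%ΔTR ≈ %ΔP + %ΔQ = (+10%) + (-22.7000%) = -12.7000%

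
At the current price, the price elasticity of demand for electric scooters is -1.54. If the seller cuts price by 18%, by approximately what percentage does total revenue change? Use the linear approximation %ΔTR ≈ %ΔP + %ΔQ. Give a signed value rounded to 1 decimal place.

+9.7%

%ΔQ ≈ Ed × %ΔP = (-1.54) × (-18%) = +27.7200%
%ΔTR ≈ %ΔP + %ΔQ = (-18%) + (+27.7200%) = +9.7200%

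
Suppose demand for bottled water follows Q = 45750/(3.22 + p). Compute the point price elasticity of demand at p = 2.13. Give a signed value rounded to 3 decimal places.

dQ/dp = −45750/(3.22 + p)² = -1598.39. At p = 2.13, Q = 8551.4.
Ed = (dQ/dp)·(p/Q) = (-1598.39) × (2.13/8551.4) = -0.39813…

-0.398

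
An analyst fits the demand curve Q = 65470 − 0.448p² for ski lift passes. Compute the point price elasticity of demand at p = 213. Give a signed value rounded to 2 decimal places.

-0.90

dQ/dp = −2·0.448·p = -190.848. At p = 213, Q = 45144.688.
Ed = (dQ/dp)·(p/Q) = (-190.848) × (213/45144.688) = -0.9004…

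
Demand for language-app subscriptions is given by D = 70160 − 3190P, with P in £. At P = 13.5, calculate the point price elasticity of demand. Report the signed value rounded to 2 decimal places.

-1.59

dD/dP = −3190. At P = 13.5, D = 70160 − 3190(13.5) = 27095.
Ed = (dD/dP)·(P/D) = −3190 × (13.5/27095) = -1.5894…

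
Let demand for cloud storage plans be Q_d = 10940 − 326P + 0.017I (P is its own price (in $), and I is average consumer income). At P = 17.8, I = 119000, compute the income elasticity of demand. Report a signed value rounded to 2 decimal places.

0.28

At the given values, Q_d = 10940 − 326(17.8) + 0.017(119000) = 7160.2.
∂Q_d/∂I = 0.017.
E = (0.017) × (119000/7160.2) = 0.2825…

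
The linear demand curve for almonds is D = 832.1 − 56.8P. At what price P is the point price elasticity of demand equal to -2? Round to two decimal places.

Ed = −56.8P/(832.1 − 56.8P). Set this equal to -2:
56.8P = 2·(832.1 − 56.8P) ⇒ 56.8P(1 + 2) = 2·832.1
P = 2·832.1 / (56.8·3) = 9.7664…

9.77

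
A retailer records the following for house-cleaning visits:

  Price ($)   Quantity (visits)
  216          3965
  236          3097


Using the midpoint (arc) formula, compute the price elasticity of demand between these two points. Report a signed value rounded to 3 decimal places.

-2.778

%ΔQ = (3097 − 3965) / [(3965 + 3097)/2] = -868/3531 = -0.245822…
%ΔP = (236 − 216) / [(216 + 236)/2] = 20/226 = 0.088495…
Arc Ed = %ΔQ / %ΔP = (-868/3531) / (20/226) = -2.77779…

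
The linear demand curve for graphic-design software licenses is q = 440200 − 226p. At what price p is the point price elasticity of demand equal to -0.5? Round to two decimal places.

649.26

Ed = −226p/(440200 − 226p). Set this equal to -0.5:
226p = 0.5·(440200 − 226p) ⇒ 226p(1 + 0.5) = 0.5·440200
p = 0.5·440200 / (226·1.5) = 649.2625…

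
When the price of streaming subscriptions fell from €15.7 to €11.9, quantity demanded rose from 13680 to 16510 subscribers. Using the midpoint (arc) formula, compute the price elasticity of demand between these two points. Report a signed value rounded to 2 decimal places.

-0.68

%ΔQ = (16510 − 13680) / [(13680 + 16510)/2] = 2830/15095 = 0.187479…
%ΔP = (11.9 − 15.7) / [(15.7 + 11.9)/2] = -3.8/13.8 = -0.275362…
Arc Ed = %ΔQ / %ΔP = (2830/15095) / (-3.8/13.8) = -0.6808…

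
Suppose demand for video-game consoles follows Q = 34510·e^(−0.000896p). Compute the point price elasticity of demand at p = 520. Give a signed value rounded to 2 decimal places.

-0.47

dQ/dp = −0.000896·Q = -19.4047. At p = 520, Q = 21657.
Ed = (dQ/dp)·(p/Q) = (-19.4047) × (520/21657) = -0.4659…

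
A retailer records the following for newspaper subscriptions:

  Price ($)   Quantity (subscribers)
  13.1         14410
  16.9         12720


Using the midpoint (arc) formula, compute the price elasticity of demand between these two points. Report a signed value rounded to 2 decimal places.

-0.49

%ΔQ = (12720 − 14410) / [(14410 + 12720)/2] = -1690/13565 = -0.124585…
%ΔP = (16.9 − 13.1) / [(13.1 + 16.9)/2] = 3.8/15 = 0.253333…
Arc Ed = %ΔQ / %ΔP = (-1690/13565) / (3.8/15) = -0.4917…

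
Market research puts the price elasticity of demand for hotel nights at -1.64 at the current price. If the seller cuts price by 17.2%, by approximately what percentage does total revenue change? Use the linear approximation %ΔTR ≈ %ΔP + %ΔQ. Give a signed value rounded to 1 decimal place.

%ΔQ ≈ Ed × %ΔP = (-1.64) × (-17.2%) = +28.2080%
%ΔTR ≈ %ΔP + %ΔQ = (-17.2%) + (+28.2080%) = +11.0080%

+11.0%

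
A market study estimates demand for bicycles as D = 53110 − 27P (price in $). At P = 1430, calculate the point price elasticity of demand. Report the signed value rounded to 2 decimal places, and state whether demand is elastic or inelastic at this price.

dD/dP = −27. At P = 1430, D = 53110 − 27(1430) = 14500.
Ed = (dD/dP)·(P/D) = −27 × (1430/14500) = -2.6627…
|Ed| = 2.66 > 1, so demand is elastic.

-2.66; elastic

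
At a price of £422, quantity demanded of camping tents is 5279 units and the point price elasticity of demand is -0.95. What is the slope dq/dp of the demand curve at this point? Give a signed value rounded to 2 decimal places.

Ed = (dq/dp)·(p/q) ⇒ dq/dp = Ed·q/p = (-0.95)·5279/422 = -11.8840…

-11.88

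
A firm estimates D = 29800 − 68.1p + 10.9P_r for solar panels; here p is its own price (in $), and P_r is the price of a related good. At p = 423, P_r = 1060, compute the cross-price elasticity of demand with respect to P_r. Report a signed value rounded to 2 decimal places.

0.92

At the given values, D = 29800 − 68.1(423) + 10.9(1060) = 12547.7.
∂D/∂P_r = 10.9.
E = (10.9) × (1060/12547.7) = 0.9208…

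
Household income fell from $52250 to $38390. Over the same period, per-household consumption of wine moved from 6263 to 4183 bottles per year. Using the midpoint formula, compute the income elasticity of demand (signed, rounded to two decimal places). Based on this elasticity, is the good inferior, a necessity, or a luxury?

%ΔQ = (4183 − 6263)/[( 6263 + 4183)/2] = -2080/5223 = -0.398238…
%ΔIncome = (38390 − 52250)/[( 52250 + 38390)/2] = -13860/45320 = -0.305825…
E_income = (-2080/5223) / (-13860/45320) = 1.3021…
E_income > 1 ⇒ normal good, luxury.

1.30; luxury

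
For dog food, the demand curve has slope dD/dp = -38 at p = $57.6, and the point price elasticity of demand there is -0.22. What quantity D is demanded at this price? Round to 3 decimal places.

9949.091

Ed = (dD/dp)·(p/D) ⇒ D = (dD/dp)·p/Ed = (-38)·57.6/(-0.22) = 9949.09090…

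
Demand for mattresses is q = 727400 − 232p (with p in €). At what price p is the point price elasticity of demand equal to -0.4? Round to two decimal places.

895.81

Ed = −232p/(727400 − 232p). Set this equal to -0.4:
232p = 0.4·(727400 − 232p) ⇒ 232p(1 + 0.4) = 0.4·727400
p = 0.4·727400 / (232·1.4) = 895.8128…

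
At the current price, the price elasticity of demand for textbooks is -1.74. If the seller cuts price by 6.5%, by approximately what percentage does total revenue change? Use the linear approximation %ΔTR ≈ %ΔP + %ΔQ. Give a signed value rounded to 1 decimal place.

%ΔQ ≈ Ed × %ΔP = (-1.74) × (-6.5%) = +11.3100%
%ΔTR ≈ %ΔP + %ΔQ = (-6.5%) + (+11.3100%) = +4.8100%

+4.8%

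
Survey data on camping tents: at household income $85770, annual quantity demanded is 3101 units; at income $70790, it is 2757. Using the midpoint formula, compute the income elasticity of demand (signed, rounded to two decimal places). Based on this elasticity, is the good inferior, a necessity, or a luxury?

%ΔQ = (2757 − 3101)/[( 3101 + 2757)/2] = -344/2929 = -0.117446…
%ΔIncome = (70790 − 85770)/[( 85770 + 70790)/2] = -14980/78280 = -0.191364…
E_income = (-344/2929) / (-14980/78280) = 0.6137…
0 < E_income < 1 ⇒ normal good, necessity.

0.61; necessity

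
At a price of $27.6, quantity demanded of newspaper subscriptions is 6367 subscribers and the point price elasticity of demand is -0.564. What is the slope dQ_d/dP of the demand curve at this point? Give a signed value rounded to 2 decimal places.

Ed = (dQ_d/dP)·(P/Q_d) ⇒ dQ_d/dP = Ed·Q_d/P = (-0.564)·6367/27.6 = -130.1082…

-130.11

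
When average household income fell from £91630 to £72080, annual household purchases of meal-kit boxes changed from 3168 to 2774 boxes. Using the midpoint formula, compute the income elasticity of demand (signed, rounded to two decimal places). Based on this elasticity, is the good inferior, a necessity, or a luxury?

0.56; necessity

%ΔQ = (2774 − 3168)/[( 3168 + 2774)/2] = -394/2971 = -0.132615…
%ΔIncome = (72080 − 91630)/[( 91630 + 72080)/2] = -19550/81855 = -0.238836…
E_income = (-394/2971) / (-19550/81855) = 0.5552…
0 < E_income < 1 ⇒ normal good, necessity.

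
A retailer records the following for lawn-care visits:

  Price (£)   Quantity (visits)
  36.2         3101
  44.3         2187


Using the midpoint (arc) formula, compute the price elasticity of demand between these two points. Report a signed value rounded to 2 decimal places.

-1.72

%ΔQ = (2187 − 3101) / [(3101 + 2187)/2] = -914/2644 = -0.345688…
%ΔP = (44.3 − 36.2) / [(36.2 + 44.3)/2] = 8.1/40.25 = 0.201242…
Arc Ed = %ΔQ / %ΔP = (-914/2644) / (8.1/40.25) = -1.7177…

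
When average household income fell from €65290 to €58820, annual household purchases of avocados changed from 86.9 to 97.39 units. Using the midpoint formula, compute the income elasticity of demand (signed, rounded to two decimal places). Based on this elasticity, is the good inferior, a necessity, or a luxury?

%ΔQ = (97.39 − 86.9)/[( 86.9 + 97.39)/2] = 10.49/92.145 = 0.113842…
%ΔIncome = (58820 − 65290)/[( 65290 + 58820)/2] = -6470/62055 = -0.104262…
E_income = (10.49/92.145) / (-6470/62055) = -1.0918…
E_income < 0 ⇒ inferior good.

-1.09; inferior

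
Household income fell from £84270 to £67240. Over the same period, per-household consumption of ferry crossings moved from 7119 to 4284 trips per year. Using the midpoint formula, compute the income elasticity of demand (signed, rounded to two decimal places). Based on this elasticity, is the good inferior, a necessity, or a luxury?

%ΔQ = (4284 − 7119)/[( 7119 + 4284)/2] = -2835/5701.5 = -0.497237…
%ΔIncome = (67240 − 84270)/[( 84270 + 67240)/2] = -17030/75755 = -0.224803…
E_income = (-2835/5701.5) / (-17030/75755) = 2.2118…
E_income > 1 ⇒ normal good, luxury.

2.21; luxury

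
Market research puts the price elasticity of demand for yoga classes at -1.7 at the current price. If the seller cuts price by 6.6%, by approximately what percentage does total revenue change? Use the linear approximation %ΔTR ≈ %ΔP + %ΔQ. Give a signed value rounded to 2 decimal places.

+4.62%

%ΔQ ≈ Ed × %ΔP = (-1.7) × (-6.6%) = +11.2200%
%ΔTR ≈ %ΔP + %ΔQ = (-6.6%) + (+11.2200%) = +4.6200%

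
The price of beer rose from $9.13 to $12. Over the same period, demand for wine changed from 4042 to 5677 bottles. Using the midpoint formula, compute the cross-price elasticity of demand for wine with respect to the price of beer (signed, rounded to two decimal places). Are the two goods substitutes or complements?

1.24; substitutes

%ΔQ_{wine} = (5677 − 4042)/avg = 1635/4859.5 = 0.336454…
%ΔP_{beer} = (12 − 9.13)/avg = 2.87/10.565 = 0.271651…
E_cross = (1635/4859.5) / (2.87/10.565) = 1.2385…
E_cross > 0 ⇒ the goods are substitutes.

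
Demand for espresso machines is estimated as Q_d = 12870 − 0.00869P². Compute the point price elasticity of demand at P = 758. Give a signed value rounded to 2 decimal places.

-1.27

dQ_d/dP = −2·0.00869·P = -13.17404. At P = 758, Q_d = 7877.03884.
Ed = (dQ_d/dP)·(P/Q_d) = (-13.17404) × (758/7877.03884) = -1.2677…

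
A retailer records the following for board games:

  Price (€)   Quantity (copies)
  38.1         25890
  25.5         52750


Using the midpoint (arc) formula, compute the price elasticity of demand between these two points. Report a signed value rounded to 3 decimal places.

%ΔQ = (52750 − 25890) / [(25890 + 52750)/2] = 26860/39320 = 0.683112…
%ΔP = (25.5 − 38.1) / [(38.1 + 25.5)/2] = -12.6/31.8 = -0.396226…
Arc Ed = %ΔQ / %ΔP = (26860/39320) / (-12.6/31.8) = -1.72404…

-1.724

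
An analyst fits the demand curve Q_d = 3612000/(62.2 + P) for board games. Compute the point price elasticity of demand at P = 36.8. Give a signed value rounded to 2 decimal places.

dQ_d/dP = −3612000/(62.2 + P)² = -368.534. At P = 36.8, Q_d = 36484.8.
Ed = (dQ_d/dP)·(P/Q_d) = (-368.534) × (36.8/36484.8) = -0.3717…

-0.37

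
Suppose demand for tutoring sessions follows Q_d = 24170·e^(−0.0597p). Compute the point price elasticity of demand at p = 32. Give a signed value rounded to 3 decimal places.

-1.910

dQ_d/dp = −0.0597·Q_d = -213.587. At p = 32, Q_d = 3577.67.
Ed = (dQ_d/dp)·(p/Q_d) = (-213.587) × (32/3577.67) = -1.9104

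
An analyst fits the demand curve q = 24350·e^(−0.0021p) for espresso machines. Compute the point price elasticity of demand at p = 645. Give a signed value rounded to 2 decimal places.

-1.35

dq/dp = −0.0021·q = -13.1967. At p = 645, q = 6284.16.
Ed = (dq/dp)·(p/q) = (-13.1967) × (645/6284.16) = -1.3545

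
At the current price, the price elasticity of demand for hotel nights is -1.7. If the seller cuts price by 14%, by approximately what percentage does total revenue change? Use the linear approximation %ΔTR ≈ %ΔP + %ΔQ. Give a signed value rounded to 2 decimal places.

%ΔQ ≈ Ed × %ΔP = (-1.7) × (-14%) = +23.8000%
%ΔTR ≈ %ΔP + %ΔQ = (-14%) + (+23.8000%) = +9.8000%

+9.80%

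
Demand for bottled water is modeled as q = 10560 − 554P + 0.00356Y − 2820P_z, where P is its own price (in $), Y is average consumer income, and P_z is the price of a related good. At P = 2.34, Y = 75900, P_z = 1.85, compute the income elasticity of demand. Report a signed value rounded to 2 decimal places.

At the given values, q = 10560 − 554(2.34) + 0.00356(75900) − 2820(1.85) = 4316.844.
∂q/∂Y = 0.00356.
E = (0.00356) × (75900/4316.844) = 0.0625…

0.06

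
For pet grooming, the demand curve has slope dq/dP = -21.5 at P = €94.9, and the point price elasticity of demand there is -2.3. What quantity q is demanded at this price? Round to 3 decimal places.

Ed = (dq/dP)·(P/q) ⇒ q = (dq/dP)·P/Ed = (-21.5)·94.9/(-2.3) = 887.10869…

887.109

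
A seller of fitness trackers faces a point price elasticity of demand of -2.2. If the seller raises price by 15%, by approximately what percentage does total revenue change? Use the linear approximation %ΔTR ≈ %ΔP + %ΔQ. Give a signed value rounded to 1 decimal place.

-18.0%

%ΔQ ≈ Ed × %ΔP = (-2.2) × (+15%) = -33.0000%
%ΔTR ≈ %ΔP + %ΔQ = (+15%) + (-33.0000%) = -18.0000%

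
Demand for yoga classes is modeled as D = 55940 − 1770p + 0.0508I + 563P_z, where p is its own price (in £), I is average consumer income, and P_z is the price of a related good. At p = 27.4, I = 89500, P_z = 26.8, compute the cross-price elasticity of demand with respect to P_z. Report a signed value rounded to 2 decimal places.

At the given values, D = 55940 − 1770(27.4) + 0.0508(89500) + 563(26.8) = 27077.
∂D/∂P_z = 563.
E = (563) × (26.8/27077) = 0.5572…

0.56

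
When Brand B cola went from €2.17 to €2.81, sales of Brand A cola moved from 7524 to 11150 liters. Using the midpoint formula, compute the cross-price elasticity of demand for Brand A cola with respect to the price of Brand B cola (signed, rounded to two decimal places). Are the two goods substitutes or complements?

%ΔQ_{Brand A cola} = (11150 − 7524)/avg = 3626/9337 = 0.388347…
%ΔP_{Brand B cola} = (2.81 − 2.17)/avg = 0.64/2.49 = 0.257028…
E_cross = (3626/9337) / (0.64/2.49) = 1.5109…
E_cross > 0 ⇒ the goods are substitutes.

1.51; substitutes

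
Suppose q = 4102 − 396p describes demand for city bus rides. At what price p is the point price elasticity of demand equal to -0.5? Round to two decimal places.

Ed = −396p/(4102 − 396p). Set this equal to -0.5:
396p = 0.5·(4102 − 396p) ⇒ 396p(1 + 0.5) = 0.5·4102
p = 0.5·4102 / (396·1.5) = 3.4528…

3.45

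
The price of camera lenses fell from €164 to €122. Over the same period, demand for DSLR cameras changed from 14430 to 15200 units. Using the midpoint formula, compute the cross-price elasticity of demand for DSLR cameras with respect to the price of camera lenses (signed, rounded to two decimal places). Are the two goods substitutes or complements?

%ΔQ_{DSLR cameras} = (15200 − 14430)/avg = 770/14815 = 0.051974…
%ΔP_{camera lenses} = (122 − 164)/avg = -42/143 = -0.293706…
E_cross = (770/14815) / (-42/143) = -0.1769…
E_cross < 0 ⇒ the goods are complements.

-0.18; complements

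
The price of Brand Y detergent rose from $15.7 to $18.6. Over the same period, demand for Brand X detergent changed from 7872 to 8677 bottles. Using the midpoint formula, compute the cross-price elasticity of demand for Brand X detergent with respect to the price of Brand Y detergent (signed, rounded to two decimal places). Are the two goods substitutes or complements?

%ΔQ_{Brand X detergent} = (8677 − 7872)/avg = 805/8274.5 = 0.097286…
%ΔP_{Brand Y detergent} = (18.6 − 15.7)/avg = 2.9/17.15 = 0.169096…
E_cross = (805/8274.5) / (2.9/17.15) = 0.5753…
E_cross > 0 ⇒ the goods are substitutes.

0.58; substitutes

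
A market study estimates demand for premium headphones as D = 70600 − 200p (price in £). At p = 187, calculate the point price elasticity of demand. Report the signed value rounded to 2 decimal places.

-1.13

dD/dp = −200. At p = 187, D = 70600 − 200(187) = 33200.
Ed = (dD/dp)·(p/D) = −200 × (187/33200) = -1.1265…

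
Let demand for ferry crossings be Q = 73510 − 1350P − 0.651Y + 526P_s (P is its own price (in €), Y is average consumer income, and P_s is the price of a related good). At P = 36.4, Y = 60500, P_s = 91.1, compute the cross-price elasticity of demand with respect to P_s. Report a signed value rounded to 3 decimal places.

At the given values, Q = 73510 − 1350(36.4) − 0.651(60500) + 526(91.1) = 32903.1.
∂Q/∂P_s = 526.
E = (526) × (91.1/32903.1) = 1.45635…

1.456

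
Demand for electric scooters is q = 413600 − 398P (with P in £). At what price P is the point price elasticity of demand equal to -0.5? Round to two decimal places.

Ed = −398P/(413600 − 398P). Set this equal to -0.5:
398P = 0.5·(413600 − 398P) ⇒ 398P(1 + 0.5) = 0.5·413600
P = 0.5·413600 / (398·1.5) = 346.3986…

346.40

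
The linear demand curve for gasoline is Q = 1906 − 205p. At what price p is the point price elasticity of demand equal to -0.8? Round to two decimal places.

4.13

Ed = −205p/(1906 − 205p). Set this equal to -0.8:
205p = 0.8·(1906 − 205p) ⇒ 205p(1 + 0.8) = 0.8·1906
p = 0.8·1906 / (205·1.8) = 4.1322…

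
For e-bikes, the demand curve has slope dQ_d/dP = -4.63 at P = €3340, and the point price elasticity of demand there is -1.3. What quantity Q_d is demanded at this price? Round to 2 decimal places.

11895.54

Ed = (dQ_d/dP)·(P/Q_d) ⇒ Q_d = (dQ_d/dP)·P/Ed = (-4.63)·3340/(-1.3) = 11895.5384…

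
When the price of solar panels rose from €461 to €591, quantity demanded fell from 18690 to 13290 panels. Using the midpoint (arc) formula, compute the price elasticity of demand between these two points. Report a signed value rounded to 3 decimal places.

-1.366

%ΔQ = (13290 − 18690) / [(18690 + 13290)/2] = -5400/15990 = -0.337711…
%ΔP = (591 − 461) / [(461 + 591)/2] = 130/526 = 0.247148…
Arc Ed = %ΔQ / %ΔP = (-5400/15990) / (130/526) = -1.36643…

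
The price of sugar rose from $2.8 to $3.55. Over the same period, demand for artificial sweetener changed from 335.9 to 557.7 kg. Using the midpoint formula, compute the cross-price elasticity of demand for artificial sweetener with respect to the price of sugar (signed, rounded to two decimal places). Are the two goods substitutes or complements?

%ΔQ_{artificial sweetener} = (557.7 − 335.9)/avg = 221.8/446.8 = 0.496418…
%ΔP_{sugar} = (3.55 − 2.8)/avg = 0.75/3.175 = 0.236220…
E_cross = (221.8/446.8) / (0.75/3.175) = 2.1015…
E_cross > 0 ⇒ the goods are substitutes.

2.10; substitutes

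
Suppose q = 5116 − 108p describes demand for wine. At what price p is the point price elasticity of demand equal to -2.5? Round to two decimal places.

Ed = −108p/(5116 − 108p). Set this equal to -2.5:
108p = 2.5·(5116 − 108p) ⇒ 108p(1 + 2.5) = 2.5·5116
p = 2.5·5116 / (108·3.5) = 33.8359…

33.84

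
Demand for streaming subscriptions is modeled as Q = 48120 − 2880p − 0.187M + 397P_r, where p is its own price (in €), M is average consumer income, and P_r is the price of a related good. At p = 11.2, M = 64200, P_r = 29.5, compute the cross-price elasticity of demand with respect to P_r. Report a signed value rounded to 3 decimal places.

0.752

At the given values, Q = 48120 − 2880(11.2) − 0.187(64200) + 397(29.5) = 15570.1.
∂Q/∂P_r = 397.
E = (397) × (29.5/15570.1) = 0.75217…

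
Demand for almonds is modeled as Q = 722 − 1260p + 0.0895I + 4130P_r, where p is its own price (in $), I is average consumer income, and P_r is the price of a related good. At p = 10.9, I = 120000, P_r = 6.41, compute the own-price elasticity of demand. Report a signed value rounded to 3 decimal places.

At the given values, Q = 722 − 1260(10.9) + 0.0895(120000) + 4130(6.41) = 24201.3.
∂Q/∂p = −1260.
E = (-1260) × (10.9/24201.3) = -0.56749…

-0.567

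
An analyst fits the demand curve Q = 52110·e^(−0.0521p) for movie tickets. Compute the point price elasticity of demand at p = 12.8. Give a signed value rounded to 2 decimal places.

dQ/dp = −0.0521·Q = -1393.59. At p = 12.8, Q = 26748.5.
Ed = (dQ/dp)·(p/Q) = (-1393.59) × (12.8/26748.5) = -0.6668…

-0.67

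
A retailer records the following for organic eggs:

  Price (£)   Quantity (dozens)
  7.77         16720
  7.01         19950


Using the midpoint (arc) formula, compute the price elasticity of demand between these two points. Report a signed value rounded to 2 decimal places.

-1.71

%ΔQ = (19950 − 16720) / [(16720 + 19950)/2] = 3230/18335 = 0.176165…
%ΔP = (7.01 − 7.77) / [(7.77 + 7.01)/2] = -0.76/7.39 = -0.102841…
Arc Ed = %ΔQ / %ΔP = (3230/18335) / (-0.76/7.39) = -1.7129…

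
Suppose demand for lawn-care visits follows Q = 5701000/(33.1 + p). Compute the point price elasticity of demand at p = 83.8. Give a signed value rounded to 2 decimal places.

dQ/dp = −5701000/(33.1 + p)² = -417.179. At p = 83.8, Q = 48768.2.
Ed = (dQ/dp)·(p/Q) = (-417.179) × (83.8/48768.2) = -0.7168…

-0.72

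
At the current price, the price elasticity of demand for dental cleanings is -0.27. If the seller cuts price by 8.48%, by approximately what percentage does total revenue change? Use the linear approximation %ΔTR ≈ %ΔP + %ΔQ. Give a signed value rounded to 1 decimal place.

-6.2%

%ΔQ ≈ Ed × %ΔP = (-0.27) × (-8.48%) = +2.2896%
%ΔTR ≈ %ΔP + %ΔQ = (-8.48%) + (+2.2896%) = -6.1904%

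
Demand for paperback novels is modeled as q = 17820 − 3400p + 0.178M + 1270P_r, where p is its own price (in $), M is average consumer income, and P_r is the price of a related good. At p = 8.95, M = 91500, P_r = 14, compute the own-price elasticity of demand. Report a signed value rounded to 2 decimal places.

At the given values, q = 17820 − 3400(8.95) + 0.178(91500) + 1270(14) = 21457.
∂q/∂p = −3400.
E = (-3400) × (8.95/21457) = -1.4181…

-1.42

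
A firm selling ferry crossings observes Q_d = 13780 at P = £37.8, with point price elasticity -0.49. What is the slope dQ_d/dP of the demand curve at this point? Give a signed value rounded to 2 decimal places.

Ed = (dQ_d/dP)·(P/Q_d) ⇒ dQ_d/dP = Ed·Q_d/P = (-0.49)·13780/37.8 = -178.6296…

-178.63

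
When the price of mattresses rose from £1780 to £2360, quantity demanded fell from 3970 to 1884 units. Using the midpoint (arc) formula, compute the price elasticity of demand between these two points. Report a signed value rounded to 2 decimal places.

-2.54

%ΔQ = (1884 − 3970) / [(3970 + 1884)/2] = -2086/2927 = -0.712675…
%ΔP = (2360 − 1780) / [(1780 + 2360)/2] = 580/2070 = 0.280193…
Arc Ed = %ΔQ / %ΔP = (-2086/2927) / (580/2070) = -2.5435…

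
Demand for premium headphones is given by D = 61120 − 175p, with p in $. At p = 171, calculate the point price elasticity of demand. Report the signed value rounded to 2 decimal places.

dD/dp = −175. At p = 171, D = 61120 − 175(171) = 31195.
Ed = (dD/dp)·(p/D) = −175 × (171/31195) = -0.9592…

-0.96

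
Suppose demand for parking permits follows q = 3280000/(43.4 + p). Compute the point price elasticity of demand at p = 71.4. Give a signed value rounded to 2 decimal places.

dq/dp = −3280000/(43.4 + p)² = -248.88. At p = 71.4, q = 28571.4.
Ed = (dq/dp)·(p/q) = (-248.88) × (71.4/28571.4) = -0.6219…

-0.62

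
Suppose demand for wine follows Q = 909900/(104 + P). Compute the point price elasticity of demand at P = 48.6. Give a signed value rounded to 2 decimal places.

-0.32

dQ/dP = −909900/(104 + P)² = -39.0737. At P = 48.6, Q = 5962.65.
Ed = (dQ/dP)·(P/Q) = (-39.0737) × (48.6/5962.65) = -0.3184…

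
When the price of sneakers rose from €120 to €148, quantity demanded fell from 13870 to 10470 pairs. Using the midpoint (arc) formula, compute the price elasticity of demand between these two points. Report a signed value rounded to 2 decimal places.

-1.34

%ΔQ = (10470 − 13870) / [(13870 + 10470)/2] = -3400/12170 = -0.279375…
%ΔP = (148 − 120) / [(120 + 148)/2] = 28/134 = 0.208955…
Arc Ed = %ΔQ / %ΔP = (-3400/12170) / (28/134) = -1.3370…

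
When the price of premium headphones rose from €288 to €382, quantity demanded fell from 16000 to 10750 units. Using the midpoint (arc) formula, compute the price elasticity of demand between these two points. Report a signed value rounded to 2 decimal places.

%ΔQ = (10750 − 16000) / [(16000 + 10750)/2] = -5250/13375 = -0.392523…
%ΔP = (382 − 288) / [(288 + 382)/2] = 94/335 = 0.280597…
Arc Ed = %ΔQ / %ΔP = (-5250/13375) / (94/335) = -1.3988…

-1.40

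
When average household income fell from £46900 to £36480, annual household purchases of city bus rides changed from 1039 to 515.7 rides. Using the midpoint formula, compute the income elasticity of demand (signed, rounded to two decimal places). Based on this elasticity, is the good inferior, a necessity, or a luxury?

2.69; luxury

%ΔQ = (515.7 − 1039)/[( 1039 + 515.7)/2] = -523.3/777.35 = -0.673184…
%ΔIncome = (36480 − 46900)/[( 46900 + 36480)/2] = -10420/41690 = -0.249940…
E_income = (-523.3/777.35) / (-10420/41690) = 2.6933…
E_income > 1 ⇒ normal good, luxury.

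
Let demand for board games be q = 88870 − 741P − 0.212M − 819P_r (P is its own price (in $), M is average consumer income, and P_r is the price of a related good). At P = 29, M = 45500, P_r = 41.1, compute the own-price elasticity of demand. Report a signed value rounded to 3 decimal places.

At the given values, q = 88870 − 741(29) − 0.212(45500) − 819(41.1) = 24074.1.
∂q/∂P = −741.
E = (-741) × (29/24074.1) = -0.89261…

-0.893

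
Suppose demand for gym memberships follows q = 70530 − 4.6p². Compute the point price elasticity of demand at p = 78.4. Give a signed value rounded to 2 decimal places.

-1.34

dq/dp = −2·4.6·p = -721.28. At p = 78.4, q = 42255.824.
Ed = (dq/dp)·(p/q) = (-721.28) × (78.4/42255.824) = -1.3382…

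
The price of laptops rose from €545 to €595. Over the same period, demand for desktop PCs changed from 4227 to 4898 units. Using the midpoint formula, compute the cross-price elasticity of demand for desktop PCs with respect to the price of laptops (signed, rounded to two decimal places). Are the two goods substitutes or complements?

%ΔQ_{desktop PCs} = (4898 − 4227)/avg = 671/4562.5 = 0.147068…
%ΔP_{laptops} = (595 − 545)/avg = 50/570 = 0.087719…
E_cross = (671/4562.5) / (50/570) = 1.6765…
E_cross > 0 ⇒ the goods are substitutes.

1.68; substitutes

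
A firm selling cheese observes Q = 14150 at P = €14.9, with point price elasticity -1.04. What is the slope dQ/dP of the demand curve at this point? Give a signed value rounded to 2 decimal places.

-987.65

Ed = (dQ/dP)·(P/Q) ⇒ dQ/dP = Ed·Q/P = (-1.04)·14150/14.9 = -987.6510…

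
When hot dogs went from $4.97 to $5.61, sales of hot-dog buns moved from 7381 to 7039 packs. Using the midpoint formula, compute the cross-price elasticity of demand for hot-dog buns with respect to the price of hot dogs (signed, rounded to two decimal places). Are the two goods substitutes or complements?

-0.39; complements

%ΔQ_{hot-dog buns} = (7039 − 7381)/avg = -342/7210 = -0.047434…
%ΔP_{hot dogs} = (5.61 − 4.97)/avg = 0.64/5.29 = 0.120982…
E_cross = (-342/7210) / (0.64/5.29) = -0.3920…
E_cross < 0 ⇒ the goods are complements.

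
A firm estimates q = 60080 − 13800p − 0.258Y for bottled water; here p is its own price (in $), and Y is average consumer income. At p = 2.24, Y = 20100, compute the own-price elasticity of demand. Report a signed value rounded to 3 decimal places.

-1.289

At the given values, q = 60080 − 13800(2.24) − 0.258(20100) = 23982.2.
∂q/∂p = −13800.
E = (-13800) × (2.24/23982.2) = -1.28895…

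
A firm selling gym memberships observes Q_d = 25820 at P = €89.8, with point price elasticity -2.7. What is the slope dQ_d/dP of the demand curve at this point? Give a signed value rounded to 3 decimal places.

Ed = (dQ_d/dP)·(P/Q_d) ⇒ dQ_d/dP = Ed·Q_d/P = (-2.7)·25820/89.8 = -776.32516…

-776.325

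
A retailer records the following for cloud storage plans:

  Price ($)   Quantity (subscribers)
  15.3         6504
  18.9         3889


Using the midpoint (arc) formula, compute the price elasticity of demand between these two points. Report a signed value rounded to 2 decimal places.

%ΔQ = (3889 − 6504) / [(6504 + 3889)/2] = -2615/5196.5 = -0.503223…
%ΔP = (18.9 − 15.3) / [(15.3 + 18.9)/2] = 3.6/17.1 = 0.210526…
Arc Ed = %ΔQ / %ΔP = (-2615/5196.5) / (3.6/17.1) = -2.3903…

-2.39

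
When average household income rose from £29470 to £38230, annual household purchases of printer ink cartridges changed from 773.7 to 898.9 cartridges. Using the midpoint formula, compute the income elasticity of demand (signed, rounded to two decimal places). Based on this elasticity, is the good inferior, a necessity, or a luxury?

0.58; necessity

%ΔQ = (898.9 − 773.7)/[( 773.7 + 898.9)/2] = 125.2/836.3 = 0.149707…
%ΔIncome = (38230 − 29470)/[( 29470 + 38230)/2] = 8760/33850 = 0.258788…
E_income = (125.2/836.3) / (8760/33850) = 0.5784…
0 < E_income < 1 ⇒ normal good, necessity.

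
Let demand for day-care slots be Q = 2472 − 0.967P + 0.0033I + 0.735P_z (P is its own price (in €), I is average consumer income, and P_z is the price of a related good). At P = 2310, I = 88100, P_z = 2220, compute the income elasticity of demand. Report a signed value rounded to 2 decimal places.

0.13

At the given values, Q = 2472 − 0.967(2310) + 0.0033(88100) + 0.735(2220) = 2160.66.
∂Q/∂I = 0.0033.
E = (0.0033) × (88100/2160.66) = 0.1345…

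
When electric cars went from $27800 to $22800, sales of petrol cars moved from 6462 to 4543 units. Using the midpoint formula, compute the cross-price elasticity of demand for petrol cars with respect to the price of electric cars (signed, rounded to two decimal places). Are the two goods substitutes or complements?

1.76; substitutes

%ΔQ_{petrol cars} = (4543 − 6462)/avg = -1919/5502.5 = -0.348750…
%ΔP_{electric cars} = (22800 − 27800)/avg = -5000/25300 = -0.197628…
E_cross = (-1919/5502.5) / (-5000/25300) = 1.7646…
E_cross > 0 ⇒ the goods are substitutes.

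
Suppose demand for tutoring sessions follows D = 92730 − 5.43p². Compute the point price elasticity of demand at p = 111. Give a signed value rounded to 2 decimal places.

-5.18

dD/dp = −2·5.43·p = -1205.46. At p = 111, D = 25826.97.
Ed = (dD/dp)·(p/D) = (-1205.46) × (111/25826.97) = -5.1808…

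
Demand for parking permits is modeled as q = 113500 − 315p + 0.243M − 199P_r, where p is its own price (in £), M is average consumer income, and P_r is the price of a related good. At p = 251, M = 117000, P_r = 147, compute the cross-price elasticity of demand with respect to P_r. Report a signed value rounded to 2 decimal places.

-0.87

At the given values, q = 113500 − 315(251) + 0.243(117000) − 199(147) = 33613.
∂q/∂P_r = -199.
E = (-199) × (147/33613) = -0.8702…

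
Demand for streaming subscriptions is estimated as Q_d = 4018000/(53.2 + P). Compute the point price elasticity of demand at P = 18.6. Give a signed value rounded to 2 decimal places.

dQ_d/dP = −4018000/(53.2 + P)² = -779.401. At P = 18.6, Q_d = 55961.
Ed = (dQ_d/dP)·(P/Q_d) = (-779.401) × (18.6/55961) = -0.2590…

-0.26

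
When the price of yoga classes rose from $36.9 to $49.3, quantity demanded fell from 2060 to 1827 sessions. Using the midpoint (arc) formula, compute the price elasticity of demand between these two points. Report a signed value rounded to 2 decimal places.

%ΔQ = (1827 − 2060) / [(2060 + 1827)/2] = -233/1943.5 = -0.119886…
%ΔP = (49.3 − 36.9) / [(36.9 + 49.3)/2] = 12.4/43.1 = 0.287703…
Arc Ed = %ΔQ / %ΔP = (-233/1943.5) / (12.4/43.1) = -0.4167…

-0.42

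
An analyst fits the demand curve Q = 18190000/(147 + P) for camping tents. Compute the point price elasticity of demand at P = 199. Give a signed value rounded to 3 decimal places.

-0.575

dQ/dP = −18190000/(147 + P)² = -151.943. At P = 199, Q = 52572.3.
Ed = (dQ/dP)·(P/Q) = (-151.943) × (199/52572.3) = -0.57514…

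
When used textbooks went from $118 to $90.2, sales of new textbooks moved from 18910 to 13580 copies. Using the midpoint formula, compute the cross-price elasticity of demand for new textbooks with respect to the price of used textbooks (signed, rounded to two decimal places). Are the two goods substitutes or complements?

%ΔQ_{new textbooks} = (13580 − 18910)/avg = -5330/16245 = -0.328100…
%ΔP_{used textbooks} = (90.2 − 118)/avg = -27.8/104.1 = -0.267050…
E_cross = (-5330/16245) / (-27.8/104.1) = 1.2286…
E_cross > 0 ⇒ the goods are substitutes.

1.23; substitutes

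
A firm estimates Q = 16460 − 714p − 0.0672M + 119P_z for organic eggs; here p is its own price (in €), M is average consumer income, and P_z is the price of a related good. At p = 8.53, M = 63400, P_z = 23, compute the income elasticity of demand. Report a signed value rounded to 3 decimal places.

At the given values, Q = 16460 − 714(8.53) − 0.0672(63400) + 119(23) = 8846.1.
∂Q/∂M = -0.0672.
E = (-0.0672) × (63400/8846.1) = -0.48162…

-0.482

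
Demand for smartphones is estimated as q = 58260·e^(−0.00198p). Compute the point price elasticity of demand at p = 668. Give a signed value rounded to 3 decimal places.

-1.323

dq/dp = −0.00198·q = -30.7341. At p = 668, q = 15522.3.
Ed = (dq/dp)·(p/q) = (-30.7341) × (668/15522.3) = -1.32264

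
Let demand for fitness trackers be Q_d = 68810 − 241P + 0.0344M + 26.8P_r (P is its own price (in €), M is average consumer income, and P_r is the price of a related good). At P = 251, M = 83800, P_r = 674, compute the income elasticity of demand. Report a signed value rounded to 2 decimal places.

At the given values, Q_d = 68810 − 241(251) + 0.0344(83800) + 26.8(674) = 29264.92.
∂Q_d/∂M = 0.0344.
E = (0.0344) × (83800/29264.92) = 0.0985…

0.10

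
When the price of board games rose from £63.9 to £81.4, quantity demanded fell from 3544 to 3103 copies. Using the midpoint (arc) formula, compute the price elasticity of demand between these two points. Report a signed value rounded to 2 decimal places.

-0.55

%ΔQ = (3103 − 3544) / [(3544 + 3103)/2] = -441/3323.5 = -0.132691…
%ΔP = (81.4 − 63.9) / [(63.9 + 81.4)/2] = 17.5/72.65 = 0.240880…
Arc Ed = %ΔQ / %ΔP = (-441/3323.5) / (17.5/72.65) = -0.5508…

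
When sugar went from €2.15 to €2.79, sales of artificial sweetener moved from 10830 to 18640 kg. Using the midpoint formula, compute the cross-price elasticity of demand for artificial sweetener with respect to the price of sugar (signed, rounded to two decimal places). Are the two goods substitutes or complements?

2.05; substitutes

%ΔQ_{artificial sweetener} = (18640 − 10830)/avg = 7810/14735 = 0.530030…
%ΔP_{sugar} = (2.79 − 2.15)/avg = 0.64/2.47 = 0.259109…
E_cross = (7810/14735) / (0.64/2.47) = 2.0455…
E_cross > 0 ⇒ the goods are substitutes.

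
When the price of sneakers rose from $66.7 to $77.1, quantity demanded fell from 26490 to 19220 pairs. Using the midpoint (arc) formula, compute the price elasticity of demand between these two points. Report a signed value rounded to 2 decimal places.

%ΔQ = (19220 − 26490) / [(26490 + 19220)/2] = -7270/22855 = -0.318092…
%ΔP = (77.1 − 66.7) / [(66.7 + 77.1)/2] = 10.4/71.9 = 0.144645…
Arc Ed = %ΔQ / %ΔP = (-7270/22855) / (10.4/71.9) = -2.1991…

-2.20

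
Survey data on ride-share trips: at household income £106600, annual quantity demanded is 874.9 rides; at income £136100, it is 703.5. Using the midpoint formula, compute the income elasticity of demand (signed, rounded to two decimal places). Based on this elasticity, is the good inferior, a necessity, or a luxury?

%ΔQ = (703.5 − 874.9)/[( 874.9 + 703.5)/2] = -171.4/789.2 = -0.217181…
%ΔIncome = (136100 − 106600)/[( 106600 + 136100)/2] = 29500/121350 = 0.243098…
E_income = (-171.4/789.2) / (29500/121350) = -0.8933…
E_income < 0 ⇒ inferior good.

-0.89; inferior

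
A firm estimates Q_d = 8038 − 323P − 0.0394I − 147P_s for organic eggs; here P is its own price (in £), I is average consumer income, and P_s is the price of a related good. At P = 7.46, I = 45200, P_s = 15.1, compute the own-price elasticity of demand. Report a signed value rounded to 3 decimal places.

-1.480

At the given values, Q_d = 8038 − 323(7.46) − 0.0394(45200) − 147(15.1) = 1627.84.
∂Q_d/∂P = −323.
E = (-323) × (7.46/1627.84) = -1.48023…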